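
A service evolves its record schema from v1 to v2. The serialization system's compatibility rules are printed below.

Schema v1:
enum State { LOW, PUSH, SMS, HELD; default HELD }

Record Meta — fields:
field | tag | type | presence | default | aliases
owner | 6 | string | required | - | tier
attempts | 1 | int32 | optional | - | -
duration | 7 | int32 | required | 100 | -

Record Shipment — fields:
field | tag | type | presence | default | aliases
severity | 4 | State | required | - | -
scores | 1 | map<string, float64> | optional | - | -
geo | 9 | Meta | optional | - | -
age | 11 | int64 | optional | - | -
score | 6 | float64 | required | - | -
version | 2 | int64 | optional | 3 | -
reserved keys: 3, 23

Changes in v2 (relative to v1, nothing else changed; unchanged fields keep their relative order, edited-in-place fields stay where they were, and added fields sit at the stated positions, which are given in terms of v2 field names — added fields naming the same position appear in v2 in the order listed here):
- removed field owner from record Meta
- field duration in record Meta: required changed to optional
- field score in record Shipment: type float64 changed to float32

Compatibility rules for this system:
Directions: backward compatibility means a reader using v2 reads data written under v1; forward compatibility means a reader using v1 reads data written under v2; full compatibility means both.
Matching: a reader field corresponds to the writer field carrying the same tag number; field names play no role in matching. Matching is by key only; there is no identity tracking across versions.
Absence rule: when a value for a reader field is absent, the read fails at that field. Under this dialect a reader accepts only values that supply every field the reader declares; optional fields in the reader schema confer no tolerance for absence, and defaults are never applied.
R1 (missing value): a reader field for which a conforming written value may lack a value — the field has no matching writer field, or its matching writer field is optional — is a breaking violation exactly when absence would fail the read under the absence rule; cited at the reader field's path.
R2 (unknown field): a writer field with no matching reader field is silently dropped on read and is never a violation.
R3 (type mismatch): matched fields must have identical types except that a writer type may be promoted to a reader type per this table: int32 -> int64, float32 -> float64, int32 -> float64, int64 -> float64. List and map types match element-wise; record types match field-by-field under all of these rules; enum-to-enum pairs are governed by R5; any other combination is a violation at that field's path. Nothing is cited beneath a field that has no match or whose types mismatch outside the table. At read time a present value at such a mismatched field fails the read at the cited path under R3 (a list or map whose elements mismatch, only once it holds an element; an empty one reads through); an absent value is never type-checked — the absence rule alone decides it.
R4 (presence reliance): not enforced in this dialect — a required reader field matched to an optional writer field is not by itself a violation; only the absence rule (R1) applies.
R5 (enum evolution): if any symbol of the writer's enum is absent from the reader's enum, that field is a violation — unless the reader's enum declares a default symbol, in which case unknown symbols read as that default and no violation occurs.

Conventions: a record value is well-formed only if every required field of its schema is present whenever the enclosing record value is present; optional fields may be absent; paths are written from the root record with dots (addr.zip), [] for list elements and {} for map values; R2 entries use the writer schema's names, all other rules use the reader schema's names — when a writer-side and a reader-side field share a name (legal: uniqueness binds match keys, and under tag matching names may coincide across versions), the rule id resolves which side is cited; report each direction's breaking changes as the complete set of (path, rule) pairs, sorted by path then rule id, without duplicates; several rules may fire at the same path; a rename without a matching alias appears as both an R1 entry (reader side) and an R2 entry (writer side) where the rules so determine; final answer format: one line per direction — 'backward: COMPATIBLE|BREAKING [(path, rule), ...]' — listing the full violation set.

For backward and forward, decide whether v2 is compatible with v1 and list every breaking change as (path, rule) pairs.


backward: BREAKING [(age, R1), (geo, R1), (geo.attempts, R1), (score, R3), (scores, R1), (version, R1)]; forward: BREAKING [(age, R1), (geo, R1), (geo.attempts, R1), (geo.duration, R1), (geo.owner, R1), (scores, R1), (version, R1)]

in Shipment below, arrows point writer -> reader
backward pass over Shipment, reader schema v2, writer schema v1:
  writer required, State -> State: reader severity maps from writer severity
  writer optional, map<string, float64> -> map<string, float64>: reader scores maps from writer scores
  writer optional, Meta -> Meta: reader geo maps from writer geo
  writer optional, int64 -> int64: reader age maps from writer age
  writer required, float64 -> float32: reader score maps from writer score
  writer optional, int64 -> int64: reader version maps from writer version
  writer optional, int32 -> int32: reader geo.attempts maps from writer geo.attempts
  writer required, int32 -> int32: reader geo.duration maps from writer geo.duration
  geo.owner (writer side), unknown to reader
  violation R1 at age
  violation R1 at geo
  violation R1 at geo.attempts
  violation R3 at score
  violation R1 at scores
  violation R1 at version
  => backward: BREAKING (6)
forward pass over Shipment, reader schema v1, writer schema v2:
  writer required, State -> State: reader severity maps from writer severity
  writer optional, map<string, float64> -> map<string, float64>: reader scores maps from writer scores
  writer optional, Meta -> Meta: reader geo maps from writer geo
  writer optional, int64 -> int64: reader age maps from writer age
  writer required, float32 -> float64: reader score maps from writer score
  writer optional, int64 -> int64: reader version maps from writer version
  no writer field matches reader geo.owner
  writer optional, int32 -> int32: reader geo.attempts maps from writer geo.attempts
  writer optional, int32 -> int32: reader geo.duration maps from writer geo.duration
  violation R1 at age
  violation R1 at geo
  violation R1 at geo.attempts
  violation R1 at geo.duration
  violation R1 at geo.owner
  violation R1 at scores
  violation R1 at version
  => forward: BREAKING (7)


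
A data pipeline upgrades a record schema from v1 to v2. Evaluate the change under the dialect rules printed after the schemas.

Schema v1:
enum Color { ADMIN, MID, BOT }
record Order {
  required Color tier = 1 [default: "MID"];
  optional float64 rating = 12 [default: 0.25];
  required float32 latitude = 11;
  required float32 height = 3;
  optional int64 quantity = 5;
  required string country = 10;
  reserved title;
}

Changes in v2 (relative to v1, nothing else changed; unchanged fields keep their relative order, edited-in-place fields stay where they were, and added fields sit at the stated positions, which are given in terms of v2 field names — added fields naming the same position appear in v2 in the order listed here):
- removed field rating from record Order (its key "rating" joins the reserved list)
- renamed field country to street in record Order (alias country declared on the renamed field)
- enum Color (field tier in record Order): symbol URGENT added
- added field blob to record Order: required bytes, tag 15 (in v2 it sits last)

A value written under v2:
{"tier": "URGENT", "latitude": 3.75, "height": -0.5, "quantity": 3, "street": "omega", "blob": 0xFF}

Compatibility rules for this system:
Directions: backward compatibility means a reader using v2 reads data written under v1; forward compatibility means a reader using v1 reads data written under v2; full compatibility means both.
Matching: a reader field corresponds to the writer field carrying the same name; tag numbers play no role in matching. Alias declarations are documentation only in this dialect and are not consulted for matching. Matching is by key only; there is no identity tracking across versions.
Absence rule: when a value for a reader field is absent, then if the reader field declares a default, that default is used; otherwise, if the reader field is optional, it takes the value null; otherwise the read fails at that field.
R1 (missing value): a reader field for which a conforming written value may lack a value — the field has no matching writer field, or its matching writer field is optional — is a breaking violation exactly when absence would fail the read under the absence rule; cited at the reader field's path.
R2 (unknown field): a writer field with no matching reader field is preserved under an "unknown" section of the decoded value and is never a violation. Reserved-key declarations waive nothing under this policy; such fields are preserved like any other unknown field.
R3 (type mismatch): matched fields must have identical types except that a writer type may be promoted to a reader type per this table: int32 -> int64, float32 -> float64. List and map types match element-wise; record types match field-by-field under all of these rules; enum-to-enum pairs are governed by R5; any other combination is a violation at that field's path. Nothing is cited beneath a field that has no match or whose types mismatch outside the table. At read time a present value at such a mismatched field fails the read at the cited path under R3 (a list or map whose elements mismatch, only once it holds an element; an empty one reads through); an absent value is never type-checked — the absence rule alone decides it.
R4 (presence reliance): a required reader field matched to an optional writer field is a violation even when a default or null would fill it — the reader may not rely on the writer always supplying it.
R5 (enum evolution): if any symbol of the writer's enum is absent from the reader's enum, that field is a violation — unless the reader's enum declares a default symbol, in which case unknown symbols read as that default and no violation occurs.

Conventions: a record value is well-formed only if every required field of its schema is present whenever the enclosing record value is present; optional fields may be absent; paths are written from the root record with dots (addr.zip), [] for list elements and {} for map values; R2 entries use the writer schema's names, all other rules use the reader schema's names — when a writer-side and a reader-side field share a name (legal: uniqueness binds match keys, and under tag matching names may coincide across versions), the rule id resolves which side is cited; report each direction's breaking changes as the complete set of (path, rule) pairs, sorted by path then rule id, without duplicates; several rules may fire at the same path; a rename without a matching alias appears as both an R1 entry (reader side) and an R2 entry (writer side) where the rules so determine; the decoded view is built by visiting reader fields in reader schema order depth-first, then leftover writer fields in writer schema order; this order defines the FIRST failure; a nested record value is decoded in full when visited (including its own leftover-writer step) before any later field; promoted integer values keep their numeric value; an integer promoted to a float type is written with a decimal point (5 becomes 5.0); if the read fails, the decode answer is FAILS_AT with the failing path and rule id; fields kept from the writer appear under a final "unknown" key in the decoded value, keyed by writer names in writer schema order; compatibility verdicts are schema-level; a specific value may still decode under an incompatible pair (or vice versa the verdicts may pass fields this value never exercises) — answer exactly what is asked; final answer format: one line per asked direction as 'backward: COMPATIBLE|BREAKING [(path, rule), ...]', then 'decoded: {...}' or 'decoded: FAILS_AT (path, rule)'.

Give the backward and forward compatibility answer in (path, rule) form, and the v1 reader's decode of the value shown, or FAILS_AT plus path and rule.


backward: BREAKING [(blob, R1), (street, R1)]; forward: BREAKING [(country, R1), (tier, R5)]; decoded: FAILS_AT (tier, R5)

arrows below run writer -> reader for Order
backward pass over Order, reader schema v2, writer schema v1:
  tier: Color -> Color, writer required; from tier
  latitude: float32 -> float32, writer required; from latitude
  height: float32 -> float32, writer required; from height
  quantity: int64 -> int64, writer optional; from quantity
  street: no writer match
  blob: no writer match
  leftover writer field: rating
  leftover writer field: country
  rule R1 violated at blob
  rule R1 violated at street
  => backward verdict for Order: BREAKING, 2 violation(s)
forward pass over Order, reader schema v1, writer schema v2:
  tier: Color -> Color, writer required; from tier
  rating: no writer match
  latitude: float32 -> float32, writer required; from latitude
  height: float32 -> float32, writer required; from height
  quantity: int64 -> int64, writer optional; from quantity
  country: no writer match
  leftover writer field: street
  leftover writer field: blob
  rule R1 violated at country
  rule R5 violated at tier
  => forward verdict for Order: BREAKING, 2 violation(s)
decoding the Order value with the v1 reader:
  read fails at tier under R5
  => FAILS_AT (tier, R5)


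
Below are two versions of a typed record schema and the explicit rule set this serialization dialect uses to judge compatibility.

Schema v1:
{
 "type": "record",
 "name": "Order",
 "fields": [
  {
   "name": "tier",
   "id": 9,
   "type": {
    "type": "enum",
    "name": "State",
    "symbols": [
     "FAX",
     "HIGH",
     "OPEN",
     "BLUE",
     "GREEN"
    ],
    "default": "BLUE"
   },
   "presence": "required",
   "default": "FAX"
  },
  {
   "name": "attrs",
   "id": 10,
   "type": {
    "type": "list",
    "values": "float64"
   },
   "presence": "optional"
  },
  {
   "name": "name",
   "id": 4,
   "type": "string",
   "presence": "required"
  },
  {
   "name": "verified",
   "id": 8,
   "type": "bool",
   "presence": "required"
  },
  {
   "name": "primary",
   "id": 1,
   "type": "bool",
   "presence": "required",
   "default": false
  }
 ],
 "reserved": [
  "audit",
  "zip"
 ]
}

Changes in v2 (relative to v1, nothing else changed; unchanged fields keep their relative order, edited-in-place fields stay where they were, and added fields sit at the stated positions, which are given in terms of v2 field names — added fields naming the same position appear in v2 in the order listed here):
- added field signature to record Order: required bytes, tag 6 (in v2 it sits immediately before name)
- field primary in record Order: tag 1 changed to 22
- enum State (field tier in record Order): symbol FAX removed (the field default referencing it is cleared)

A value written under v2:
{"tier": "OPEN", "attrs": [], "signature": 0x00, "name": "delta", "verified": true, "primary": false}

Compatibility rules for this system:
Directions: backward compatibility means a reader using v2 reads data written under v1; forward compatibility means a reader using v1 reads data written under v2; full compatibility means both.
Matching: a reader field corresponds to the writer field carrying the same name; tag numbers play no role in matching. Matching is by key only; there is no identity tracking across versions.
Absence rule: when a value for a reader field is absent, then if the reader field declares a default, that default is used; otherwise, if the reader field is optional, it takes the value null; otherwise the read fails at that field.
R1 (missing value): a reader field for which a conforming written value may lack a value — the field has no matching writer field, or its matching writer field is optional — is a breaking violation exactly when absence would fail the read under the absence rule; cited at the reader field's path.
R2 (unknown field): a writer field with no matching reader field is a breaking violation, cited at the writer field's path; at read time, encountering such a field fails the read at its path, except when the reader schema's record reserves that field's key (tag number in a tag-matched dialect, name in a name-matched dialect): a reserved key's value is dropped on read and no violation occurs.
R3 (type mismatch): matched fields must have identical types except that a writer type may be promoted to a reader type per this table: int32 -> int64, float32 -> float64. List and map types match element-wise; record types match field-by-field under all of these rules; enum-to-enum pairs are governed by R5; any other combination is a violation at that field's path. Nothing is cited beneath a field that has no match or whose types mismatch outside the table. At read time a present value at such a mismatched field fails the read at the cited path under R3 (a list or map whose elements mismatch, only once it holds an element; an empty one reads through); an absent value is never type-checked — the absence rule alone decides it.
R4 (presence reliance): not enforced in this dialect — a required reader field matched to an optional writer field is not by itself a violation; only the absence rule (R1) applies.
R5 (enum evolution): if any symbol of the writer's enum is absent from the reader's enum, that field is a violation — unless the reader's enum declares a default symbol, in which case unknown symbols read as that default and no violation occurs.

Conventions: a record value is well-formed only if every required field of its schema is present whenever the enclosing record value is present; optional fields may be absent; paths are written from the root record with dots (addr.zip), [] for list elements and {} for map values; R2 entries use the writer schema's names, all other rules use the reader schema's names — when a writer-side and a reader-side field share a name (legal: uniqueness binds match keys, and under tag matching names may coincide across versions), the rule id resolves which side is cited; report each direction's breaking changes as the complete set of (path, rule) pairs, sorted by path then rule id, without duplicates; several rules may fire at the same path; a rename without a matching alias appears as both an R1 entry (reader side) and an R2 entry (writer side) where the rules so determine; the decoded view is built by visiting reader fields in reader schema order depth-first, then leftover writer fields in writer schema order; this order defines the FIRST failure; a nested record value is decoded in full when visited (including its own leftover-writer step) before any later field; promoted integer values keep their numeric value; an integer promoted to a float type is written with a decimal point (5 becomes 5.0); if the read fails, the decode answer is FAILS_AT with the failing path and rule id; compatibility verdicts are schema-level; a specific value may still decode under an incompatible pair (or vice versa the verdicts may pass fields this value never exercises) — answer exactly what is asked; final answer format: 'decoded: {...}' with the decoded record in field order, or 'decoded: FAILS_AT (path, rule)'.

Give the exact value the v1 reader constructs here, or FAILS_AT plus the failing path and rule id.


in Order below, arrows point writer -> reader
decode walk for Order under reader schema v1:
  tier := "OPEN"
  attrs := []
  name := "delta"
  verified := true
  primary := false
  read fails at signature under R2 (unknown field)
  => FAILS_AT (signature, R2)
the other Order changes do not affect what is asked:
  field primary in record Order: tag 1 changed to 22 -> triggers nothing under the printed rules; the Order answer is the same either way
  enum State (field tier in record Order): symbol FAX removed (the field default referencing it is cleared) -> triggers nothing under the printed rules; the Order answer is the same either way

decoded: FAILS_AT (signature, R2)


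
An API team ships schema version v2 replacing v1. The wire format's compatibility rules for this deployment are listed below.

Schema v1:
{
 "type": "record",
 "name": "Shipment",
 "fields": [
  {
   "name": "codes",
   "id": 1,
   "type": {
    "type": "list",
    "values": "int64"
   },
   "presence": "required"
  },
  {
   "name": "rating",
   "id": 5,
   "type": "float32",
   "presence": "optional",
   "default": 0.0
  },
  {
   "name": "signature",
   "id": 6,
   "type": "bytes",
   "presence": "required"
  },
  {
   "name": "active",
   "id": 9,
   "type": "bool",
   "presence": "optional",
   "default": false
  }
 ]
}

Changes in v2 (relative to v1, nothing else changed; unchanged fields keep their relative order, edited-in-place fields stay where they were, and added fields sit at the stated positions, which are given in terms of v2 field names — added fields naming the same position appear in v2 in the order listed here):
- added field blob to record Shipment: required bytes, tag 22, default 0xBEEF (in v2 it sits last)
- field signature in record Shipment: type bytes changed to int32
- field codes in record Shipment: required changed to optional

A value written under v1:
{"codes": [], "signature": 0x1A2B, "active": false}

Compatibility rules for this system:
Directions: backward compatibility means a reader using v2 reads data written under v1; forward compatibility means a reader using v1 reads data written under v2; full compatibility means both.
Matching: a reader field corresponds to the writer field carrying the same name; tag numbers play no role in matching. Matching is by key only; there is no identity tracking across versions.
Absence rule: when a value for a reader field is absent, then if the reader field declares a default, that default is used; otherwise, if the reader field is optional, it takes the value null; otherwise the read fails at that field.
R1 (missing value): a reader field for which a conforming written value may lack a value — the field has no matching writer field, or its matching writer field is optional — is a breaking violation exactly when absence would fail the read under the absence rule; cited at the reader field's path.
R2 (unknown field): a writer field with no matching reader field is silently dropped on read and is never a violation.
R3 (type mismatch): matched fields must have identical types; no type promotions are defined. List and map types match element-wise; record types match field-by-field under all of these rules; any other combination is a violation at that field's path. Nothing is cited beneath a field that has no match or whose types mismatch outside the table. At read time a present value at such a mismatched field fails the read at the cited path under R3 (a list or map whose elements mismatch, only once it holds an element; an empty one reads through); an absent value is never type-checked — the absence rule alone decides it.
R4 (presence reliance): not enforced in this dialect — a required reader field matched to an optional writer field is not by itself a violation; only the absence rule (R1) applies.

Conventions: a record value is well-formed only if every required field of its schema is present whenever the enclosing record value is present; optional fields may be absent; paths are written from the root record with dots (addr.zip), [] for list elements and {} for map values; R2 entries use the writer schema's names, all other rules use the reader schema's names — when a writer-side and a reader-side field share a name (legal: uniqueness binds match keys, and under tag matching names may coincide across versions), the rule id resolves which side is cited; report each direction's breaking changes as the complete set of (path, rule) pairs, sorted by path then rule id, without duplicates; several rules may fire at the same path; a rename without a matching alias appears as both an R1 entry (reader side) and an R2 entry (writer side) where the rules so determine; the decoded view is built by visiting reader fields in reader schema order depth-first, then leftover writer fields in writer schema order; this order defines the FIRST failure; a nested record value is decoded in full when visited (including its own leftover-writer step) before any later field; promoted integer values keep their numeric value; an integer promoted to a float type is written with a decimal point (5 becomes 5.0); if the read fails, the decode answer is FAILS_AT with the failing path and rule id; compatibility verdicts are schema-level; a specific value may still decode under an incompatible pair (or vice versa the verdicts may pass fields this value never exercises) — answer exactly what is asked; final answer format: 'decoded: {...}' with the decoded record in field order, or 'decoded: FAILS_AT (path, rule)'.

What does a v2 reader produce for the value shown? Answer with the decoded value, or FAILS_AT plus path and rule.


decoded: FAILS_AT (signature, R3)

in Shipment below, arrows point writer -> reader
decoding the Shipment value with the v2 reader:
  codes := []
  rating := 0.0 (no value, default fills)
  read fails at signature under R3
  => FAILS_AT (signature, R3)
ruling out the remaining Shipment differences:
  added field blob to record Shipment: required bytes, tag 22, default 0xBEEF (in v2 it sits last) -> inert under this dialect — no rule fires on Shipment and the result does not move
  field codes in record Shipment: required changed to optional -> shifts the Shipment verdicts, not this decode


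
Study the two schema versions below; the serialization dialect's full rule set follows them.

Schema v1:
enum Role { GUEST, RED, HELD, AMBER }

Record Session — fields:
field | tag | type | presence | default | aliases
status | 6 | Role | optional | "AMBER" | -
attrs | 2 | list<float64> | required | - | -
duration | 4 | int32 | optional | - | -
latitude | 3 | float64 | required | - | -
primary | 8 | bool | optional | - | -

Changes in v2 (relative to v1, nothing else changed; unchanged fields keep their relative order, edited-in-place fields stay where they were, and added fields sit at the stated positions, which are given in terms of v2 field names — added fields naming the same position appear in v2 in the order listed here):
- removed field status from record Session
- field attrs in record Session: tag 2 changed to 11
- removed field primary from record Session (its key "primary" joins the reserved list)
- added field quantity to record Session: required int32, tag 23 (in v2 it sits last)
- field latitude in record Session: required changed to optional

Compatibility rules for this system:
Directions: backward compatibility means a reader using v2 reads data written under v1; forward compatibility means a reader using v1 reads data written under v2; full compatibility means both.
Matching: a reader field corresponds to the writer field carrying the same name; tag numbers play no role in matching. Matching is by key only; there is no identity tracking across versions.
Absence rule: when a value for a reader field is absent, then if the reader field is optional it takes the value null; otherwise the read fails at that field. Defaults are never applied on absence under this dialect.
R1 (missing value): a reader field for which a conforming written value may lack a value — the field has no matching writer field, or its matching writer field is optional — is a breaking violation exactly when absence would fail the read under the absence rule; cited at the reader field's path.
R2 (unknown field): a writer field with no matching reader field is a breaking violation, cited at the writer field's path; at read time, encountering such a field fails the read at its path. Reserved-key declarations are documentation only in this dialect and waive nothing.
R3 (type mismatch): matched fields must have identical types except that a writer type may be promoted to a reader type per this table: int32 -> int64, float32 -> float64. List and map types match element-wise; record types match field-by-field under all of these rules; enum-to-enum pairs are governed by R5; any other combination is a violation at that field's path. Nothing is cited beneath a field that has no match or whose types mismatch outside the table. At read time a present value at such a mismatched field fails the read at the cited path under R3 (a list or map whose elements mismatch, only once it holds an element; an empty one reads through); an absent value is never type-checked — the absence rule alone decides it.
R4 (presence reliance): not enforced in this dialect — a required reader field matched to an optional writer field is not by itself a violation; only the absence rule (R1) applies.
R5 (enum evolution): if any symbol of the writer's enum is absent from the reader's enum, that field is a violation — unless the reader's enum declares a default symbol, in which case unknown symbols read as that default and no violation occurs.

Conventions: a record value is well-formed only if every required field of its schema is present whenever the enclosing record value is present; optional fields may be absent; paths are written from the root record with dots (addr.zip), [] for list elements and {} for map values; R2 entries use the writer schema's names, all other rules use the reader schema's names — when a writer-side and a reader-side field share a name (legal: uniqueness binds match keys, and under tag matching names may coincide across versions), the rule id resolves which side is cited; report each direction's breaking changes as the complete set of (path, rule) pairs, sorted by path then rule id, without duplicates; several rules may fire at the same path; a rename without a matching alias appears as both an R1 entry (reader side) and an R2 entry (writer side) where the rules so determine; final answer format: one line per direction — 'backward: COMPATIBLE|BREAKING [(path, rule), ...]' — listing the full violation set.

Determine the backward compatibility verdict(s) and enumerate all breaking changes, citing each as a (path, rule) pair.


each type pair in Session: writer, then reader
backward analysis of Session with v2 as reader and v1 as writer:
  attrs: list<float64> -> list<float64>, writer required; from attrs
  duration: int32 -> int32, writer optional; from duration
  latitude: float64 -> float64, writer required; from latitude
  quantity: no writer match
  leftover writer field: status
  leftover writer field: primary
  breaking: (primary, R2)
  breaking: (quantity, R1)
  breaking: (status, R2)
  => 3 violation(s): backward is BREAKING for Session
remaining Session differences; none change what is asked:
  field attrs in record Session: tag 2 changed to 11 -> fires no rule on Session, leaving the asked answer as it is
  field latitude in record Session: required changed to optional -> its effect on Session is confined to the forward direction, not asked

backward: BREAKING [(primary, R2), (quantity, R1), (status, R2)]


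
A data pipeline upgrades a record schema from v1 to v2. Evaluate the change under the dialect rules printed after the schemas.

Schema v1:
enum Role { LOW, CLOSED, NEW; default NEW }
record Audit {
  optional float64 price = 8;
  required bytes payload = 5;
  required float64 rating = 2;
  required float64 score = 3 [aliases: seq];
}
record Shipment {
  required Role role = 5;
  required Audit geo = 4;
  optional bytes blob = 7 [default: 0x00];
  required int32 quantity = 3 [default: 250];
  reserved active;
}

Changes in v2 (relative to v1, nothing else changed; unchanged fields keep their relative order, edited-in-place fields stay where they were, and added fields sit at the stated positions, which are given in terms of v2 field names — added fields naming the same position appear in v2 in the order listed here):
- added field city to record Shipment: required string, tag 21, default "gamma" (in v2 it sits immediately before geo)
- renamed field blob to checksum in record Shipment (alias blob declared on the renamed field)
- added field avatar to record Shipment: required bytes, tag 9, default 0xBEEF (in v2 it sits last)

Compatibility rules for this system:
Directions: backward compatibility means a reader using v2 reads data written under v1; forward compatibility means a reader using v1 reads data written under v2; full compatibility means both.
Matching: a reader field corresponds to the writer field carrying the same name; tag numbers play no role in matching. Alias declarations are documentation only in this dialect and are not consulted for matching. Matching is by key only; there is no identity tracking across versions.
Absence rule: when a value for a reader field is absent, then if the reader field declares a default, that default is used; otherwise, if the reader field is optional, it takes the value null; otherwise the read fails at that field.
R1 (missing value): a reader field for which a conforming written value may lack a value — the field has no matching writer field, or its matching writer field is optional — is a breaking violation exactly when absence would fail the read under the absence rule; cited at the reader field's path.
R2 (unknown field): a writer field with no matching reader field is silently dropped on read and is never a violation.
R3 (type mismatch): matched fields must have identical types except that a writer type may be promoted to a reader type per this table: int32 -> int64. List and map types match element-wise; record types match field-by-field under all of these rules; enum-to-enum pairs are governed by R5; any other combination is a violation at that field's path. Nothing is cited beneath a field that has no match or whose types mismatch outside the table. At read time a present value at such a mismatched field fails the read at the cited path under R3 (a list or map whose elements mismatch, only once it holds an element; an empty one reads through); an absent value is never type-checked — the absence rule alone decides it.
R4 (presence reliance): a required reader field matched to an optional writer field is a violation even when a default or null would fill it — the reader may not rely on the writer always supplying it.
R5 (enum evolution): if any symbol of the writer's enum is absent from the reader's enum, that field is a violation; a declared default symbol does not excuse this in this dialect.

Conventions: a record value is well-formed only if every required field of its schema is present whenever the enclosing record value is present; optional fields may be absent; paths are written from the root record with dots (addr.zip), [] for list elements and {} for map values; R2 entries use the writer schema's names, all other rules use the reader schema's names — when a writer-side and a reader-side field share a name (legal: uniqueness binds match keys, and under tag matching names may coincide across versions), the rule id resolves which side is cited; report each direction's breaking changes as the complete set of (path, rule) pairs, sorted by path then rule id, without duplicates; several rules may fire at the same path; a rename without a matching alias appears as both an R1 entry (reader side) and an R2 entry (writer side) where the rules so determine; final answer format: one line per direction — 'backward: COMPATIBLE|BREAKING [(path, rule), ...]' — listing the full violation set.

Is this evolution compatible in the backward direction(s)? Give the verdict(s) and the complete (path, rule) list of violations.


each type pair in Shipment: writer, then reader
backward analysis of Shipment with v2 as reader and v1 as writer:
  role: paired with writer role (Role -> Role; writer required)
  city has no writer counterpart
  geo: paired with writer geo (Audit -> Audit; writer required)
  checksum has no writer counterpart
  quantity: paired with writer quantity (int32 -> int32; writer required)
  avatar has no writer counterpart
  leftover writer field: blob
  geo.price: paired with writer geo.price (float64 -> float64; writer optional)
  geo.payload: paired with writer geo.payload (bytes -> bytes; writer required)
  geo.rating: paired with writer geo.rating (float64 -> float64; writer required)
  geo.score: paired with writer geo.score (float64 -> float64; writer required)
  => backward verdict for Shipment: COMPATIBLE, no violations
diffs on Shipment not affecting the asked answer:
  added field avatar to record Shipment: required bytes, tag 9, default 0xBEEF (in v2 it sits last) -> no rule fires on it in Shipment's dialect; the asked verdict holds
  renamed field blob to checksum in record Shipment (alias blob declared on the renamed field) -> no rule fires on it in Shipment's dialect; the asked verdict holds
  added field city to record Shipment: required string, tag 21, default "gamma" (in v2 it sits immediately before geo) -> no rule fires on it in Shipment's dialect; the asked verdict holds

backward: COMPATIBLE []


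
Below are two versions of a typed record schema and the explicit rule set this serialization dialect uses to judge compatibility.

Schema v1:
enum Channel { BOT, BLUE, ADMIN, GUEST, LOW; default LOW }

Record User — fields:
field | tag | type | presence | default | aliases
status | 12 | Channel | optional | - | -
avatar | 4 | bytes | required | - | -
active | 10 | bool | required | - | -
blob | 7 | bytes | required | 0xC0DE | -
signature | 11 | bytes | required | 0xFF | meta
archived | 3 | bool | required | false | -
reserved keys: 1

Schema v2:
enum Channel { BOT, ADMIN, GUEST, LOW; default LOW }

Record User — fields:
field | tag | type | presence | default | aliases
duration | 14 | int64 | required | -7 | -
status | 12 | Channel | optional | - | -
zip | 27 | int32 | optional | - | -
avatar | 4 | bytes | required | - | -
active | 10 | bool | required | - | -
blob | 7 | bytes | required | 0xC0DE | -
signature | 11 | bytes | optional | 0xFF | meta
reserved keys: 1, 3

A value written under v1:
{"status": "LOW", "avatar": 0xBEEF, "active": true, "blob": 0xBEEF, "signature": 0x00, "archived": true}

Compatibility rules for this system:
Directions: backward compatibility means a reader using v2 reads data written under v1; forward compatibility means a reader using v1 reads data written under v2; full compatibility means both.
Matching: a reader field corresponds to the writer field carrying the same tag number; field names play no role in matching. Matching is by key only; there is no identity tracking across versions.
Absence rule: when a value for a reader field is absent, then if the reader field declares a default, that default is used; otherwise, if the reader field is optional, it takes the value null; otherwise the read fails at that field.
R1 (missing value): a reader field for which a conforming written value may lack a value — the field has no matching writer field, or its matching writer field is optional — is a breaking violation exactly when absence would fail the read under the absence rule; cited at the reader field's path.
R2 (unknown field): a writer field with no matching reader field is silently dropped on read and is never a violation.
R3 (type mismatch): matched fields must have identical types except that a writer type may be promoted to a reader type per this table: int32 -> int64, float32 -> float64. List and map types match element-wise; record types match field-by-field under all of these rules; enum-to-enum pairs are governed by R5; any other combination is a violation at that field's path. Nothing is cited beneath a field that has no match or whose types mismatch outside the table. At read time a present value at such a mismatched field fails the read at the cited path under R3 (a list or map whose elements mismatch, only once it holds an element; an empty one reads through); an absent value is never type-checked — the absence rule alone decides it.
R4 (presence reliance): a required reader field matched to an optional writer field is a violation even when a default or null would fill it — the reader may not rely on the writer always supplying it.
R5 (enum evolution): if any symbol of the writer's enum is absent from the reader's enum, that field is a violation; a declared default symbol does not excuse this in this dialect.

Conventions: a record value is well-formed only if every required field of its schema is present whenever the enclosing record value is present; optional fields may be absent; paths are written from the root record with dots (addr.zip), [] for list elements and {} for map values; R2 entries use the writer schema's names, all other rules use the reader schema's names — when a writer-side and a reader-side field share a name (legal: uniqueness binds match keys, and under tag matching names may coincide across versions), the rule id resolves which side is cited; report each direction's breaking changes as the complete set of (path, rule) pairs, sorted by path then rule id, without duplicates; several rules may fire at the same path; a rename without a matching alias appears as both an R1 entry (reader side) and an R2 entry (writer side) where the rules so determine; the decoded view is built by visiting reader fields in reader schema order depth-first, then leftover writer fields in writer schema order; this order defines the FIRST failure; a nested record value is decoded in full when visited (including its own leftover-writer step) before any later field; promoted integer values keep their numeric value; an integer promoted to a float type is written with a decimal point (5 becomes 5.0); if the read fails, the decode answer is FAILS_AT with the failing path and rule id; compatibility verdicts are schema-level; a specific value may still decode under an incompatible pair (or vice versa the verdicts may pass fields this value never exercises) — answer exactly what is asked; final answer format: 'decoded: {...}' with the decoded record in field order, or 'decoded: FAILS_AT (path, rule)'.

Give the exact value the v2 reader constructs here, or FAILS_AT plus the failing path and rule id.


arrows below run writer -> reader for User
decoding the User value with the v2 reader:
  duration := -7 (absent -> default)
  status := "LOW"
  zip := null (absent, optional -> null)
  avatar := 0xBEEF
  active := true
  blob := 0xBEEF
  signature := 0x00
  writer archived: unknown -> dropped
  => decoded: {"duration": -7, "status": "LOW", "zip": null, "avatar": 0xBEEF, "active": true, "blob": 0xBEEF, "signature": 0x00}
checking off the User differences that do not matter here:
  field signature in record User: required changed to optional -> affects the rule determinations only; this particular User value decodes identically
  enum Channel (field status in record User): symbol BLUE removed -> affects the rule determinations only; this particular User value decodes identically

decoded: {"duration": -7, "status": "LOW", "zip": null, "avatar": 0xBEEF, "active": true, "blob": 0xBEEF, "signature": 0x00}
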